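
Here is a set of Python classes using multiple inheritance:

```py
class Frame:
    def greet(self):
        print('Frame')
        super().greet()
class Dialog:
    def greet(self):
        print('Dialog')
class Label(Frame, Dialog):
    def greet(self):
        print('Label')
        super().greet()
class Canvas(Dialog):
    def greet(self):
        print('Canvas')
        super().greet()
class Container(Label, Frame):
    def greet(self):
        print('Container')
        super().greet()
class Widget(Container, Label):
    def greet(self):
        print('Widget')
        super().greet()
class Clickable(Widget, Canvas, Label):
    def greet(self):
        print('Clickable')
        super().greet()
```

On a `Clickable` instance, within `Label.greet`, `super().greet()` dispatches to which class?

Frame

L[Clickable] = Clickable + merge(L[Widget], L[Canvas], L[Label], [Widget Canvas Label])
  take Widget:  [Widget Container Label Frame Dialog object] + [Canvas Dialog object] + [Label Frame Dialog object] + [Widget Canvas Label]
  take Container:  [Container Label Frame Dialog object] + [Canvas Dialog object] + [Label Frame Dialog object] + [Canvas Label]
  take Canvas:  [Label Frame Dialog object] + [Canvas Dialog object] + [Label Frame Dialog object] + [Canvas Label]
  take Label:  [Label Frame Dialog object] + [Dialog object] + [Label Frame Dialog object] + [Label]
  take Frame:  [Frame Dialog object] + [Dialog object] + [Frame Dialog object]
  take Dialog:  [Dialog object] + [Dialog object] + [Dialog object]
  take object:  [object] + [object] + [object]
MRO: Clickable Widget Container Canvas Label Frame Dialog object
super() in Label.greet on a Clickable instance goes to the class after Label in Clickable's MRO: Frame.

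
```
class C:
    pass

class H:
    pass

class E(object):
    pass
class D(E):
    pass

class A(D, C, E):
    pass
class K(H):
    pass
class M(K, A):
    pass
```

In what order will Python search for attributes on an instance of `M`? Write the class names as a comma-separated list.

L[M] = M + merge(L[K], L[A], [K A])
  take K:  [K H object] + [A D C E object] + [K A]
  take H:  [H object] + [A D C E object] + [A]
  take A:  [object] + [A D C E object] + [A]
  take D:  [object] + [D C E object]
  take C:  [object] + [C E object]
  take E:  [object] + [E object]
  take object:  [object] + [object]

M, K, H, A, D, C, E, object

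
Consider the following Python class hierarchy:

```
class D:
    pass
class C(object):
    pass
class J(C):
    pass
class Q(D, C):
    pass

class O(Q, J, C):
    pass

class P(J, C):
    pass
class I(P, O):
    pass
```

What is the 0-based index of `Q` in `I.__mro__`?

L[I] = I + merge(L[P], L[O], [P O])
  take P:  [P J C object] + [O Q D J C object] + [P O]
  take O:  [J C object] + [O Q D J C object] + [O]
  take Q:  [J C object] + [Q D J C object]
  take D:  [J C object] + [D J C object]
  take J:  [J C object] + [J C object]
  take C:  [C object] + [C object]
  take object:  [object] + [object]
MRO: I P O Q D J C object
Q sits at index 3.

3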